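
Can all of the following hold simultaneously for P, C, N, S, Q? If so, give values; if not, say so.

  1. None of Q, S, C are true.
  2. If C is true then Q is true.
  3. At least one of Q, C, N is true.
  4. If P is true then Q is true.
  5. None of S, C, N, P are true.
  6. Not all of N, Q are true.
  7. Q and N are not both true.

UNSATISFIABLE

Case N = True:
  Constraint (5) is violated (N=T) — contradiction.
Case N = False:
  (1) forces Q = False.
  (1) forces S = False.
  (1) forces C = False.
  Constraint (3) is violated (Q=F, C=F, N=F) — contradiction.
Both cases fail — unsatisfiable.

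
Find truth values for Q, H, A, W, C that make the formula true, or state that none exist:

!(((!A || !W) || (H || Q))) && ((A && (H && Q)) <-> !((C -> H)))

Q = False, H = False, A = True, W = True, C = False

  !(((!A || !W) || (H || Q))) = True
    (!A || !W) || (H || Q) = False
      !A || !W = False
        !A = False
        !W = False
      H || Q = False
  (A && (H && Q)) <-> !((C -> H)) = True
    A && (H && Q) = False
      H && Q = False
    !((C -> H)) = False
      C -> H = True
Both conjuncts True, so the formula holds.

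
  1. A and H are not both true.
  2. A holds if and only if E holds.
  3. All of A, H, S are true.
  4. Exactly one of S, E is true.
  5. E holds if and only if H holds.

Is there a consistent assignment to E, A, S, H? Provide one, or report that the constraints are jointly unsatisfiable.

The formula is unsatisfiable.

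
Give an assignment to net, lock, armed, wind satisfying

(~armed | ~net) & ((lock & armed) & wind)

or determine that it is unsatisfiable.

net: False; lock: True; armed: True; wind: True

  ~armed | ~net = True
    ~armed = False
    ~net = True
  (lock & armed) & wind = True
    lock & armed = True
Both conjuncts True, so the formula holds.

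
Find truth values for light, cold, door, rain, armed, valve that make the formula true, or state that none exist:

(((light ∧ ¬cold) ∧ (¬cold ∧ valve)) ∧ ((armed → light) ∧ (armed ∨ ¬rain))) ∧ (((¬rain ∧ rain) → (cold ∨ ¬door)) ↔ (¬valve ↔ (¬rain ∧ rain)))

light = True; cold = False; door = False; rain = True; armed = True; valve = True

  ((light ∧ ¬cold) ∧ (¬cold ∧ valve)) ∧ ((armed → light) ∧ (armed ∨ ¬rain)) = True
    (light ∧ ¬cold) ∧ (¬cold ∧ valve) = True
      light ∧ ¬cold = True
        ¬cold = True
      ¬cold ∧ valve = True
        ¬cold = True
    (armed → light) ∧ (armed ∨ ¬rain) = True
      armed → light = True
      armed ∨ ¬rain = True
        ¬rain = False
  ((¬rain ∧ rain) → (cold ∨ ¬door)) ↔ (¬valve ↔ (¬rain ∧ rain)) = True
    (¬rain ∧ rain) → (cold ∨ ¬door) = True
      ¬rain ∧ rain = False
        ¬rain = False
      cold ∨ ¬door = True
        ¬door = True
    ¬valve ↔ (¬rain ∧ rain) = True
      ¬valve = False
      ¬rain ∧ rain = False
        ¬rain = False
Both conjuncts True, so the formula holds.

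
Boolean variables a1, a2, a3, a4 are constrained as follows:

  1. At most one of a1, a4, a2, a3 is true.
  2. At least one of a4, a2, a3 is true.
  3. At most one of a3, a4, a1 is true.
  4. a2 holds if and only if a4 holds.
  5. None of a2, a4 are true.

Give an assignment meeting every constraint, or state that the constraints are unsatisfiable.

a1 = False, a2 = False, a3 = True, a4 = False

  (1) {a1, a4, a2, a3}: 1 true — at most one ✓
  (2) {a4, a2, a3}: 1 true — at least one ✓
  (3) {a3, a4, a1}: 1 true — at most one ✓
  (4) a2=F, a4=F — same ✓
  (5) {a2, a4}: 0 true — none ✓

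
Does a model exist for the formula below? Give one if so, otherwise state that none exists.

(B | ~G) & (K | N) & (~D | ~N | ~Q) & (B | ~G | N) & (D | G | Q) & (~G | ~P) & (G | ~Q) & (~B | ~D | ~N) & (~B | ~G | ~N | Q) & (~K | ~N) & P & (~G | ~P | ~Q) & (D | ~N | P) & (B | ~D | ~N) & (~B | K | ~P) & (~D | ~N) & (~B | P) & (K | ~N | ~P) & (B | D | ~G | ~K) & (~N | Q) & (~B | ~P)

Unit clause (P) forces P = True.
In (~B | ~P) only ~B is left, so B = False.
In (B | ~G) only ~G is left, so G = False.
In (G | ~Q) only ~Q is left, so Q = False.
In (~N | Q) only ~N is left, so N = False.
In (K | N) only K is left, so K = True.
In (D | G | Q) only D is left, so D = True.
All clauses satisfied.

N=F; D=T; Q=F; G=F; B=F; P=T; K=T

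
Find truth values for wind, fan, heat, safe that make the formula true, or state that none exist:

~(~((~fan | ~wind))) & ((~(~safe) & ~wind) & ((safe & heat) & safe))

wind = False, fan = True, heat = True, safe = True

  ~(~((~fan | ~wind))) = True
    ~((~fan | ~wind)) = False
      ~fan | ~wind = True
        ~fan = False
        ~wind = True
  (~(~safe) & ~wind) & ((safe & heat) & safe) = True
    ~(~safe) & ~wind = True
      ~(~safe) = True
        ~safe = False
      ~wind = True
    (safe & heat) & safe = True
      safe & heat = True
Both conjuncts True, so the formula holds.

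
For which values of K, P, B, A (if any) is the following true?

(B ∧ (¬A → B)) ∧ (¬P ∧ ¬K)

K = False, P = False, B = True, A = True

  B ∧ (¬A → B) = True
    ¬A → B = True
      ¬A = False
  ¬P ∧ ¬K = True
    ¬P = True
    ¬K = True
Both conjuncts True, so the formula holds.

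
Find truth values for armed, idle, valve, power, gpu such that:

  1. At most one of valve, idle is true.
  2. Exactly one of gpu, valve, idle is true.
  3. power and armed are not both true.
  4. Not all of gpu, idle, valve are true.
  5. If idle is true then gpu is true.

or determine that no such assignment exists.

armed=F, idle=F, valve=T, power=T, gpu=F

  (1) {valve, idle}: 1 true — at most one ✓
  (2) {gpu, valve, idle}: 1 true — exactly one ✓
  (3) power=T, armed=F — not both ✓
  (4) {gpu, idle, valve}: 1/3 true — not all ✓
  (5) idle=F ⇒ gpu: vacuous ✓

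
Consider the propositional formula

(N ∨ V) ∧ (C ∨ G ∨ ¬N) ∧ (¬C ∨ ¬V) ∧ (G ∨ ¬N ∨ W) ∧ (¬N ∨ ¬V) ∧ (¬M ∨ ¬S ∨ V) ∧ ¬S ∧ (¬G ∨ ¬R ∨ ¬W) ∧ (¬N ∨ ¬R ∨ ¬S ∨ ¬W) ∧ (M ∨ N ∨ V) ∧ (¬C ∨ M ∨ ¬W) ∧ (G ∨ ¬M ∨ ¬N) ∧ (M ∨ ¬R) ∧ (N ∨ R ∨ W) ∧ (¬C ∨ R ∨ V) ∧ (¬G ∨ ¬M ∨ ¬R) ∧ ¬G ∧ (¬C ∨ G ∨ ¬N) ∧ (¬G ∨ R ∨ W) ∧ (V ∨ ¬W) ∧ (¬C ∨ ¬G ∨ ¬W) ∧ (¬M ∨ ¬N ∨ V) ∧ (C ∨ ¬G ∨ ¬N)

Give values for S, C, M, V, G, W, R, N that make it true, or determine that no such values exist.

Unit clause (¬S) forces S = False.
Unit clause (¬G) forces G = False.
Set C = False.
  then (C ∨ G ∨ ¬N) forces N = False.
  then (N ∨ V) forces V = True.
Set M = True.
Set W = True.
Set R = True.
All clauses satisfied.

S=F, C=F, M=T, V=T, G=F, W=T, R=T, N=F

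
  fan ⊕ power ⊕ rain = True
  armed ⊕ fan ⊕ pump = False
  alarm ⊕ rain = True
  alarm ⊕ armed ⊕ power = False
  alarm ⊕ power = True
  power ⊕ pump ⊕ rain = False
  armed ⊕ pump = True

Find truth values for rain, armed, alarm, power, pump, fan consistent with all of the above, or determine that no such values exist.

rain=F; armed=T; alarm=T; power=F; pump=F; fan=T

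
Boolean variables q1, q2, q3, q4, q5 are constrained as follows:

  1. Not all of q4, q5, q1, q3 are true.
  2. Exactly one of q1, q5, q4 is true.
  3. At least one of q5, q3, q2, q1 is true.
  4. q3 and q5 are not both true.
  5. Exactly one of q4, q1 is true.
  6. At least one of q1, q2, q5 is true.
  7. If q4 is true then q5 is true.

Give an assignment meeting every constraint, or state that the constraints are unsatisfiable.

q1: True, q2: False, q3: False, q4: False, q5: False

  (1) {q4, q5, q1, q3}: 1/4 true — not all ✓
  (2) {q1, q5, q4}: 1 true — exactly one ✓
  (3) {q5, q3, q2, q1}: 1 true — at least one ✓
  (4) q3=F, q5=F — not both ✓
  (5) {q4, q1}: 1 true — exactly one ✓
  (6) {q1, q2, q5}: 1 true — at least one ✓
  (7) q4=F ⇒ q5: vacuous ✓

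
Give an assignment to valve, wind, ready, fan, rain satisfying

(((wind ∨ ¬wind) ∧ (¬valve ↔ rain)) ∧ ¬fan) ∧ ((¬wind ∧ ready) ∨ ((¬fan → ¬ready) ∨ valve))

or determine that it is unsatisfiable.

valve = True; wind = False; ready = False; fan = False; rain = False

  ((wind ∨ ¬wind) ∧ (¬valve ↔ rain)) ∧ ¬fan = True
    (wind ∨ ¬wind) ∧ (¬valve ↔ rain) = True
      wind ∨ ¬wind = True
        ¬wind = True
      ¬valve ↔ rain = True
        ¬valve = False
    ¬fan = True
  (¬wind ∧ ready) ∨ ((¬fan → ¬ready) ∨ valve) = True
    ¬wind ∧ ready = False
      ¬wind = True
    (¬fan → ¬ready) ∨ valve = True
      ¬fan → ¬ready = True
        ¬fan = True
        ¬ready = True
Both conjuncts True, so the formula holds.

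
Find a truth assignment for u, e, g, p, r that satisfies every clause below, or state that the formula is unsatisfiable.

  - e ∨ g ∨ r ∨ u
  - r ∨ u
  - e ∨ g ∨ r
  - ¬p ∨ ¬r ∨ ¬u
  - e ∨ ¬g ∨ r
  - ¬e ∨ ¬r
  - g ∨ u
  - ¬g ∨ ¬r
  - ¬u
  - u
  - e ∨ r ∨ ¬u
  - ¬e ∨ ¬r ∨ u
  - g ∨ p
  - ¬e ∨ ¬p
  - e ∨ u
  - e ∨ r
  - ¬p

Unsatisfiable — no assignment works.

Case u = True:
  Clause (¬u) is falsified — contradiction.
Case u = False:
  Clause (u) is falsified — contradiction.
Both cases fail, so the formula is unsatisfiable.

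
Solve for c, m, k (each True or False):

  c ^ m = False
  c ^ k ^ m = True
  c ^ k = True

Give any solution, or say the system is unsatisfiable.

c=F; m=F; k=T

c ^ m = F ^ F = False ✓
c ^ k ^ m = F ^ T ^ F = True ✓
c ^ k = F ^ T = True ✓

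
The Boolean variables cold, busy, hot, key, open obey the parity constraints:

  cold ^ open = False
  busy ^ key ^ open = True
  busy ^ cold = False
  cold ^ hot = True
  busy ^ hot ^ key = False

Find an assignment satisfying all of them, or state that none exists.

cold = True, busy = True, hot = False, key = True, open = True

cold ^ open = T ^ T = False ✓
busy ^ key ^ open = T ^ T ^ T = True ✓
busy ^ cold = T ^ T = False ✓
cold ^ hot = T ^ F = True ✓
busy ^ hot ^ key = T ^ F ^ T = False ✓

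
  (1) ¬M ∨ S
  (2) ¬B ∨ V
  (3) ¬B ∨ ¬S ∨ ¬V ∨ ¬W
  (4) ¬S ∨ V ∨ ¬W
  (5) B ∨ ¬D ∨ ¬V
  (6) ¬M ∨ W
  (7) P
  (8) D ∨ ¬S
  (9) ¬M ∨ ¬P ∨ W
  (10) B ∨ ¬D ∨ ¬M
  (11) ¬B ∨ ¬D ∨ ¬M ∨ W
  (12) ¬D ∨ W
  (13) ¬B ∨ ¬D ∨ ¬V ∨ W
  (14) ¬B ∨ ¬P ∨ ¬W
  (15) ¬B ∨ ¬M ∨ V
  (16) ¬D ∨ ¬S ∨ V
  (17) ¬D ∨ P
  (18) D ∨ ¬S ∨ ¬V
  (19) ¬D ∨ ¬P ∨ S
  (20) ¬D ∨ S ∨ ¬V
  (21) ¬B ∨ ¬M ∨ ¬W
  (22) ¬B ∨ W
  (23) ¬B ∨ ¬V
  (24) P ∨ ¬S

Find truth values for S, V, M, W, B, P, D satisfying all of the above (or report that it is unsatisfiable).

Unit clause (P) forces P = True.
Set S = False.
  then (¬M ∨ S) forces M = False.
  then (¬D ∨ ¬P ∨ S) forces D = False.
Set V = False.
  then (¬B ∨ V) forces B = False.
Set W = False.
All clauses satisfied.

S = False, V = False, M = False, W = False, B = False, P = True, D = False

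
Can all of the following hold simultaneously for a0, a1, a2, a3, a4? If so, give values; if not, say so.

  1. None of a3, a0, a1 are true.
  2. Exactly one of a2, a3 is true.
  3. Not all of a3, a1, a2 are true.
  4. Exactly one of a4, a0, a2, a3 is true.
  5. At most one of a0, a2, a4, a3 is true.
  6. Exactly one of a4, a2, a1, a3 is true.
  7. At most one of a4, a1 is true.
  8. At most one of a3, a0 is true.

a0 = False, a1 = False, a2 = True, a3 = False, a4 = False

  (1) {a3, a0, a1}: 0 true — none ✓
  (2) {a2, a3}: 1 true — exactly one ✓
  (3) {a3, a1, a2}: 1/3 true — not all ✓
  (4) {a4, a0, a2, a3}: 1 true — exactly one ✓
  (5) {a0, a2, a4, a3}: 1 true — at most one ✓
  (6) {a4, a2, a1, a3}: 1 true — exactly one ✓
  (7) {a4, a1}: 0 true — at most one ✓
  (8) {a3, a0}: 0 true — at most one ✓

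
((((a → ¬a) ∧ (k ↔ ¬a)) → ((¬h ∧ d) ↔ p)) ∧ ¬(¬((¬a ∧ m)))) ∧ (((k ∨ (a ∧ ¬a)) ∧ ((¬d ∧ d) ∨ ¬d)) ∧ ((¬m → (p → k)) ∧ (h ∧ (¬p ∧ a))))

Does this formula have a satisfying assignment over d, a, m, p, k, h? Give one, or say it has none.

Case a = True: the conjunct ¬(¬((¬a ∧ m))) becomes ¬(¬False) = False.
Case a = False: the conjunct a is False.
Both cases fail — unsatisfiable.

Unsatisfiable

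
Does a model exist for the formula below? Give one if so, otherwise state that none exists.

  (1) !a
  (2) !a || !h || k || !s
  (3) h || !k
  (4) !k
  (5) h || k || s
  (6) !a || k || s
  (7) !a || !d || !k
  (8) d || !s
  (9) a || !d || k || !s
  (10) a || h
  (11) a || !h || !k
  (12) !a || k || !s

s = False, d = True, a = False, h = True, k = False

Unit clause (!a) forces a = False.
Unit clause (!k) forces k = False.
In (a || h) only h is left, so h = True.
Try s = True:
  (d || !s) forces d = True.
  clause (a || !d || k || !s) is falsified — backtrack.
So s = False.
Set d = True.
All clauses satisfied.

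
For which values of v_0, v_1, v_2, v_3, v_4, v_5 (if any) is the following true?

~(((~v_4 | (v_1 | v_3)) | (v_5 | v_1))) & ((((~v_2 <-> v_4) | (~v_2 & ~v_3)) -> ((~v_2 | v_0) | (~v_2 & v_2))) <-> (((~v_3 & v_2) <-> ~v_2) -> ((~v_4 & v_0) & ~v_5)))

v_0 = True, v_1 = False, v_2 = False, v_3 = False, v_4 = True, v_5 = False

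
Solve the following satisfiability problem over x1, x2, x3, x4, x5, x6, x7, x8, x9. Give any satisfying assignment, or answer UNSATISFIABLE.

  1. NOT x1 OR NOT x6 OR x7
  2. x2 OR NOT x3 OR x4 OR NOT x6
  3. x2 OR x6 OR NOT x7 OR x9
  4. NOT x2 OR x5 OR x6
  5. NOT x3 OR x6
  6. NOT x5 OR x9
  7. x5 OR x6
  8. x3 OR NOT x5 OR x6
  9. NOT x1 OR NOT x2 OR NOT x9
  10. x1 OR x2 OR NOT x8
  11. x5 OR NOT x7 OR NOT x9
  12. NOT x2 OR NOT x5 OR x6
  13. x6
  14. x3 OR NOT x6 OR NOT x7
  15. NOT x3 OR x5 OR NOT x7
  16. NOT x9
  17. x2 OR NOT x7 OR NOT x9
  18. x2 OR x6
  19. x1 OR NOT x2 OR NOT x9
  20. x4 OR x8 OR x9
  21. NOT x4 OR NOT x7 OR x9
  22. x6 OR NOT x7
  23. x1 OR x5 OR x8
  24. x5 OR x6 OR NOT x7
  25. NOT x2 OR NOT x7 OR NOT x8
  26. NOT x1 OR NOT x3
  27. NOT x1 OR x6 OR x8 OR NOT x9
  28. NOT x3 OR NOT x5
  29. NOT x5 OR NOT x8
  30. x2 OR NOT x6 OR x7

x1=F, x2=T, x3=T, x4=T, x5=F, x6=T, x7=F, x8=T, x9=F

Unit clause (x6) forces x6 = True.
Unit clause (NOT x9) forces x9 = False.
In (NOT x5 OR x9) only NOT x5 is left, so x5 = False.
Try x1 = True:
  (NOT x1 OR NOT x6 OR x7) forces x7 = True.
  (x3 OR NOT x6 OR NOT x7) forces x3 = True.
  clause (NOT x3 OR x5 OR NOT x7) is falsified — backtrack.
So x1 = False.
  then (x1 OR x5 OR x8) forces x8 = True.
  then (x1 OR x2 OR NOT x8) forces x2 = True.
  then (NOT x2 OR NOT x7 OR NOT x8) forces x7 = False.
Set x3 = True.
Set x4 = True.
All clauses satisfied.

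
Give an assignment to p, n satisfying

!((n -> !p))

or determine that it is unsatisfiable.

p = True; n = True

  !((n -> !p)) = True
    n -> !p = False
      !p = False
The formula evaluates to True.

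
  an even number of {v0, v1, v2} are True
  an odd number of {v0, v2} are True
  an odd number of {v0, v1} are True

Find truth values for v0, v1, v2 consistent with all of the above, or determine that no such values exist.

v0 = False, v1 = True, v2 = True

{v0, v1, v2}: 2 true → even ✓
{v0, v2}: 1 true → odd ✓
{v0, v1}: 1 true → odd ✓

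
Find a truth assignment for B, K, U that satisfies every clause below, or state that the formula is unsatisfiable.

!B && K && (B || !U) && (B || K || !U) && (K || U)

B = False, K = True, U = False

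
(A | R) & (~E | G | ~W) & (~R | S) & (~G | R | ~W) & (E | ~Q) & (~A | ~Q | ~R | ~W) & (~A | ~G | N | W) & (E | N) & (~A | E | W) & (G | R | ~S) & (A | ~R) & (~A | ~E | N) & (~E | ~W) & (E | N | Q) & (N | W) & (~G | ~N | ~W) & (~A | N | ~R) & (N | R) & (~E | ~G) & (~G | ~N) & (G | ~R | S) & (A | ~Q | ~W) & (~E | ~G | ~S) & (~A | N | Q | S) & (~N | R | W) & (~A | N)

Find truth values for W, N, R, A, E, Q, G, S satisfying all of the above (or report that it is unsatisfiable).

W = False, N = True, R = True, A = True, E = True, Q = True, G = False, S = True

Set W = False.
  then (N | W) forces N = True.
  then (~G | ~N) forces G = False.
  then (~N | R | W) forces R = True.
  then (~R | S) forces S = True.
  then (A | ~R) forces A = True.
  then (~A | E | W) forces E = True.
Set Q = True.
All clauses satisfied.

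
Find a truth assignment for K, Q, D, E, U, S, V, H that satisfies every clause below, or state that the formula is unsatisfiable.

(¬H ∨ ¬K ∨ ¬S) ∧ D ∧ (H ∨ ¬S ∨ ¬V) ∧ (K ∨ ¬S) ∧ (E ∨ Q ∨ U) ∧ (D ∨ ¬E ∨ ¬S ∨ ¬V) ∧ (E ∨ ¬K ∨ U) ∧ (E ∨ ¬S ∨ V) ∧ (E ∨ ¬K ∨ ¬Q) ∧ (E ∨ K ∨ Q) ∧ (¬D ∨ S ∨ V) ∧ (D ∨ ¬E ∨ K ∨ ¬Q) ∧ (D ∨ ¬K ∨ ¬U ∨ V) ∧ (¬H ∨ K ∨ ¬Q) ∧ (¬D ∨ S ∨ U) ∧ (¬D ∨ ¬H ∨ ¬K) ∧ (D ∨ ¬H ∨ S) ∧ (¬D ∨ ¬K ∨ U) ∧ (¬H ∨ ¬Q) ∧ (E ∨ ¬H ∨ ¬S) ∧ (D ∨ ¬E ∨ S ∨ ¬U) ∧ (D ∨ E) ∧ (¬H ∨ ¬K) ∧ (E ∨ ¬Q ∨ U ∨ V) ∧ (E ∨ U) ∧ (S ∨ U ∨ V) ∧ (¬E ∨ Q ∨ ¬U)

K = False, Q = True, D = True, E = False, U = True, S = False, V = True, H = False

Unit clause (D) forces D = True.
Set K = False.
  then (K ∨ ¬S) forces S = False.
  then (¬D ∨ S ∨ V) forces V = True.
  then (¬D ∨ S ∨ U) forces U = True.
Set Q = True.
  then (¬H ∨ K ∨ ¬Q) forces H = False.
Set E = False.
All clauses satisfied.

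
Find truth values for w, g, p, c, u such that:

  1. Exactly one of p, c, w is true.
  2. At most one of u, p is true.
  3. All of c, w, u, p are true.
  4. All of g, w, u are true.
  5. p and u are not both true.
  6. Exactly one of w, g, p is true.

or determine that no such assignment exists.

Unsatisfiable

Case w = True:
  (1) with w=T forces p = False.
  Constraint (3) is violated (p=F) — contradiction.
Case w = False:
  Constraint (3) is violated (w=F) — contradiction.
Both cases fail — unsatisfiable.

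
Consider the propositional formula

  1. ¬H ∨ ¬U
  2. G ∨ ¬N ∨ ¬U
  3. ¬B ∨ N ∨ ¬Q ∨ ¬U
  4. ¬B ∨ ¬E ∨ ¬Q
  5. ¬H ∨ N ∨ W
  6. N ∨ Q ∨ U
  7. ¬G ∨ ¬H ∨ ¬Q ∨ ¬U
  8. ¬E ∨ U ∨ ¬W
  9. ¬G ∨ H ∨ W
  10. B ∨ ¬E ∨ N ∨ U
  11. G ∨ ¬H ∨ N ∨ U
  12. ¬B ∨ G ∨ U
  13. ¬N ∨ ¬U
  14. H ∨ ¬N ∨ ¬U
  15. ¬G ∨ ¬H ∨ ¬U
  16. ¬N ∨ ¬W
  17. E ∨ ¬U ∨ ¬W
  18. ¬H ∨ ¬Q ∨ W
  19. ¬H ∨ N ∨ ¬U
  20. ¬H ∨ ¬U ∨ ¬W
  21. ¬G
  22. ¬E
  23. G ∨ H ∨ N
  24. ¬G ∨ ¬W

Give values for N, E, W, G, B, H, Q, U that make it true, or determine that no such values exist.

N=T; E=F; W=F; G=F; B=F; H=F; Q=T; U=F

Unit clause (¬G) forces G = False.
Unit clause (¬E) forces E = False.
Try N = False:
  (G ∨ H ∨ N) forces H = True.
  (¬H ∨ ¬U) forces U = False.
  clause (G ∨ ¬H ∨ N ∨ U) is falsified — backtrack.
So N = True.
  then (G ∨ ¬N ∨ ¬U) forces U = False.
  then (¬B ∨ G ∨ U) forces B = False.
  then (¬N ∨ ¬W) forces W = False.
Set H = False.
Set Q = True.
All clauses satisfied.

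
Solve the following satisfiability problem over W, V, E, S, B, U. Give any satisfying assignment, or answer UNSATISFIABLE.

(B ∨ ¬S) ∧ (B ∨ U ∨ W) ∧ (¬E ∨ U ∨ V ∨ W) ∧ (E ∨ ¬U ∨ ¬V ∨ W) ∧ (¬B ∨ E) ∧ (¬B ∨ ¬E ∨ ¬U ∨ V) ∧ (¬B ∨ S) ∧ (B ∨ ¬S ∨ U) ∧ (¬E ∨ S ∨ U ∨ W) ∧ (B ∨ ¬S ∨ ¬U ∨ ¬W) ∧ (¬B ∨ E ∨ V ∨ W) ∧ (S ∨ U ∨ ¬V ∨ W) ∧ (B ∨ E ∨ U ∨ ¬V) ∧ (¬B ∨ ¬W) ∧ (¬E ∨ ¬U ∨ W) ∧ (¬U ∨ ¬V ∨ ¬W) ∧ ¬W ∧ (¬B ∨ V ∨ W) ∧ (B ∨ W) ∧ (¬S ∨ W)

Case W = True:
  Clause (¬W) is falsified — contradiction.
Case W = False:
  (B ∨ W) forces B = True.
  (¬B ∨ E) forces E = True.
  (¬B ∨ S) forces S = True.
  Clause (¬S ∨ W) is falsified — contradiction.
Both cases fail, so the formula is unsatisfiable.

UNSATISFIABLE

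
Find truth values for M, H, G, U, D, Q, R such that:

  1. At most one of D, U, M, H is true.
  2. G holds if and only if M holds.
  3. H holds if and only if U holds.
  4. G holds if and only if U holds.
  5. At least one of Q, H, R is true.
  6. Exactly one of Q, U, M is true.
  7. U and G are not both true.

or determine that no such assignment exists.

M = False, H = False, G = False, U = False, D = True, Q = True, R = True

  (1) {D, U, M, H}: 1 true — at most one ✓
  (2) G=F, M=F — same ✓
  (3) H=F, U=F — same ✓
  (4) G=F, U=F — same ✓
  (5) {Q, H, R}: 2 true — at least one ✓
  (6) {Q, U, M}: 1 true — exactly one ✓
  (7) U=F, G=F — not both ✓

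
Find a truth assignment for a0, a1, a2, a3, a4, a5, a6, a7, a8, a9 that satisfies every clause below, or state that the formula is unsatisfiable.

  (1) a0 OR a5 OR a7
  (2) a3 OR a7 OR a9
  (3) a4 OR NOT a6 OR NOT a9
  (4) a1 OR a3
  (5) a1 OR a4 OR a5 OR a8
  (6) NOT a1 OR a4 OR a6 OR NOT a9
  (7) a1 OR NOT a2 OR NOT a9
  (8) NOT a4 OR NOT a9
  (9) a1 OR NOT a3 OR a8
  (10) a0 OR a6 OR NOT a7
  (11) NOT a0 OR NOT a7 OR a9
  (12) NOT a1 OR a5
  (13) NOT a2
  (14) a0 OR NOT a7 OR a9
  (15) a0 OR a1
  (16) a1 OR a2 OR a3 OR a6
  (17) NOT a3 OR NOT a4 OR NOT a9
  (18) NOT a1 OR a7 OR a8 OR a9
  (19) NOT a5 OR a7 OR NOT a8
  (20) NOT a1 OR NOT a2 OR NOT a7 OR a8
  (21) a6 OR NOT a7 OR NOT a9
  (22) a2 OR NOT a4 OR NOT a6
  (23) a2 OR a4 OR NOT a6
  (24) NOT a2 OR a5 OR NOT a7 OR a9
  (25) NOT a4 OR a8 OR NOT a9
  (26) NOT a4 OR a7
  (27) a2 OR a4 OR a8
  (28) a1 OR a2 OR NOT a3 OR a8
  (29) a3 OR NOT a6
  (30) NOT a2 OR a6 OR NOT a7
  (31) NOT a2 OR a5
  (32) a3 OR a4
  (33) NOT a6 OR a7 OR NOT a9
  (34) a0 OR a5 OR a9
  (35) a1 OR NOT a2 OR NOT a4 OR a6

Unit clause (NOT a2) forces a2 = False.
Set a0 = True.
Set a1 = False.
  then (a1 OR a3) forces a3 = True.
  then (a1 OR NOT a3 OR a8) forces a8 = True.
Try a4 = True:
  (NOT a4 OR NOT a9) forces a9 = False.
  (NOT a0 OR NOT a7 OR a9) forces a7 = False.
  clause (NOT a4 OR a7) is falsified — backtrack.
So a4 = False.
  then (a2 OR a4 OR NOT a6) forces a6 = False.
Set a5 = False.
Set a7 = False.
Set a9 = True.
All clauses satisfied.

a0=T, a1=F, a2=F, a3=T, a4=F, a5=F, a6=F, a7=F, a8=T, a9=T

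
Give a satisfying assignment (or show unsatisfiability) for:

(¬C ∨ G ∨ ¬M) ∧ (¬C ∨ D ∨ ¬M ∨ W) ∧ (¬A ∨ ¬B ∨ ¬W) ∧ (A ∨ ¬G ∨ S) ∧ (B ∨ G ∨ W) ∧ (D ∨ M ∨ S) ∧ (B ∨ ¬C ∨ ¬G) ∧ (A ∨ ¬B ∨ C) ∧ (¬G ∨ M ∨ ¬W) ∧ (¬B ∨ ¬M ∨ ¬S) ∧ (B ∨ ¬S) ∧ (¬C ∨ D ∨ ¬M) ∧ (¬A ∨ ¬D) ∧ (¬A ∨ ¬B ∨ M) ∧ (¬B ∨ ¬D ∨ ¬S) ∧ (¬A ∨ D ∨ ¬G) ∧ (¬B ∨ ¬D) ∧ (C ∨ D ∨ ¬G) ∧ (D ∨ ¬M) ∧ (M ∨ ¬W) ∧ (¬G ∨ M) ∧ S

S: True, G: False, W: False, A: False, M: False, B: True, D: False, C: True

Unit clause (S) forces S = True.
In (B ∨ ¬S) only B is left, so B = True.
In (¬B ∨ ¬D ∨ ¬S) only ¬D is left, so D = False.
In (D ∨ ¬M) only ¬M is left, so M = False.
In (M ∨ ¬W) only ¬W is left, so W = False.
In (¬G ∨ M) only ¬G is left, so G = False.
In (¬A ∨ ¬B ∨ M) only ¬A is left, so A = False.
In (A ∨ ¬B ∨ C) only C is left, so C = True.
All clauses satisfied.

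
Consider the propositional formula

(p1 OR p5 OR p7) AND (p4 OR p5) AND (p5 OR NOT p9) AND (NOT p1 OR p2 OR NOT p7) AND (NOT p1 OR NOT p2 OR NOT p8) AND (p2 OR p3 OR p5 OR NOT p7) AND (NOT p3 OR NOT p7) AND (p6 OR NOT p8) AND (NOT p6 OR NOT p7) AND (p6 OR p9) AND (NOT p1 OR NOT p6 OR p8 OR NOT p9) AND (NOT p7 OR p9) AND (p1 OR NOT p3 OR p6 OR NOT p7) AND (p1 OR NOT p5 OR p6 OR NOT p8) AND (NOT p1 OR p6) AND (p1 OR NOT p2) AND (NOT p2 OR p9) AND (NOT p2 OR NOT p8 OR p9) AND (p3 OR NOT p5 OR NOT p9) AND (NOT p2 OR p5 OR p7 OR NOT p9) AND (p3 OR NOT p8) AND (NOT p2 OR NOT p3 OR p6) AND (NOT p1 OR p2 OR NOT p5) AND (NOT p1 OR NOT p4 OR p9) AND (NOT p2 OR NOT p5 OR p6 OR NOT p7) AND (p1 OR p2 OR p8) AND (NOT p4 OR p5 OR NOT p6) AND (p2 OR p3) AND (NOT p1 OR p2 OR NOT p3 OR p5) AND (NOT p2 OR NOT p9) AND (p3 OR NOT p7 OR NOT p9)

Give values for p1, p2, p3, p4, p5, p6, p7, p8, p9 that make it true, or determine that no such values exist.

Set p1 = False.
  then (p1 OR NOT p2) forces p2 = False.
  then (p1 OR p2 OR p8) forces p8 = True.
  then (p2 OR p3) forces p3 = True.
  then (NOT p3 OR NOT p7) forces p7 = False.
  then (p6 OR NOT p8) forces p6 = True.
  then (p1 OR p5 OR p7) forces p5 = True.
Set p4 = True.
Set p9 = True.
All clauses satisfied.

p1: False, p2: False, p3: True, p4: True, p5: True, p6: True, p7: False, p8: True, p9: True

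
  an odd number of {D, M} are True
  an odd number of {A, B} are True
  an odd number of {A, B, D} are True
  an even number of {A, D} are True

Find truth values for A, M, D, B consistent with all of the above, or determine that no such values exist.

A = False, M = True, D = False, B = True

{D, M}: 1 true → odd ✓
{A, B}: 1 true → odd ✓
{A, B, D}: 1 true → odd ✓
{A, D}: 0 true → even ✓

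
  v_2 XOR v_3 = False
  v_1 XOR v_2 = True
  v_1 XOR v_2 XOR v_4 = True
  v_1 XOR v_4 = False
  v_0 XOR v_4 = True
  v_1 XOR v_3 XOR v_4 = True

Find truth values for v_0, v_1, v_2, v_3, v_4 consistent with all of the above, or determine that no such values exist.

v_0 = True, v_1 = False, v_2 = True, v_3 = True, v_4 = False

v_2 XOR v_3 = T XOR T = False ✓
v_1 XOR v_2 = F XOR T = True ✓
v_1 XOR v_2 XOR v_4 = F XOR T XOR F = True ✓
v_1 XOR v_4 = F XOR F = False ✓
v_0 XOR v_4 = T XOR F = True ✓
v_1 XOR v_3 XOR v_4 = F XOR T XOR F = True ✓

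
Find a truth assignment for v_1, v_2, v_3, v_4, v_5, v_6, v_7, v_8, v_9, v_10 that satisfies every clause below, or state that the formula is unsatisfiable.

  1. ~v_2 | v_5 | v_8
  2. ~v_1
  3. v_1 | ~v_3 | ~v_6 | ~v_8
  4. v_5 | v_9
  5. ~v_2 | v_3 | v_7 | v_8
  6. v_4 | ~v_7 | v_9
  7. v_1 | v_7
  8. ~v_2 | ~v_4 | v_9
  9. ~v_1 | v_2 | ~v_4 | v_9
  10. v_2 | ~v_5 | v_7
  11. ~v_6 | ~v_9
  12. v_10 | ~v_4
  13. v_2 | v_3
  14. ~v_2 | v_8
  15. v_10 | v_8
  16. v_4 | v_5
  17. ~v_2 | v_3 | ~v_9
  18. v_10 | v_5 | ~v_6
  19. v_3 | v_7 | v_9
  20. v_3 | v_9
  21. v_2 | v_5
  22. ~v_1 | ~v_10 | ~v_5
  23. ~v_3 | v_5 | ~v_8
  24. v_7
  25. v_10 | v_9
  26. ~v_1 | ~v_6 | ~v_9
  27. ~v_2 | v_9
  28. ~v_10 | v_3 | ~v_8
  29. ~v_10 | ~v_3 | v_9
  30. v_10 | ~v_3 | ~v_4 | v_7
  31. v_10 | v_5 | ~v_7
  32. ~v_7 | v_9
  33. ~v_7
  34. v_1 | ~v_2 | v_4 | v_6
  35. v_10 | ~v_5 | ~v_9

Unsatisfiable

Case v_7 = True:
  Clause (~v_7) is falsified — contradiction.
Case v_7 = False:
  Clause (v_7) is falsified — contradiction.
Both cases fail, so the formula is unsatisfiable.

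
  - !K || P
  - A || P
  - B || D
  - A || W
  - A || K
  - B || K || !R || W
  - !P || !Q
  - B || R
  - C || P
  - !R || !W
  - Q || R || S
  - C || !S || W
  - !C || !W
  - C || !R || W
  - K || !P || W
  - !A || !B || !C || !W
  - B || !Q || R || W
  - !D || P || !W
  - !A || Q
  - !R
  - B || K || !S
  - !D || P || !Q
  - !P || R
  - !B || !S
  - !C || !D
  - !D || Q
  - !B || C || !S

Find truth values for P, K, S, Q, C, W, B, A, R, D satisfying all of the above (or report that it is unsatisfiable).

Unit clause (!R) forces R = False.
In (!P || R) only !P is left, so P = False.
In (!K || P) only !K is left, so K = False.
In (A || P) only A is left, so A = True.
In (B || R) only B is left, so B = True.
In (C || P) only C is left, so C = True.
In (!C || !W) only !W is left, so W = False.
In (!A || Q) only Q is left, so Q = True.
In (!D || P || !Q) only !D is left, so D = False.
In (!B || !S) only !S is left, so S = False.
All clauses satisfied.

P = False, K = False, S = False, Q = True, C = True, W = False, B = True, A = True, R = False, D = False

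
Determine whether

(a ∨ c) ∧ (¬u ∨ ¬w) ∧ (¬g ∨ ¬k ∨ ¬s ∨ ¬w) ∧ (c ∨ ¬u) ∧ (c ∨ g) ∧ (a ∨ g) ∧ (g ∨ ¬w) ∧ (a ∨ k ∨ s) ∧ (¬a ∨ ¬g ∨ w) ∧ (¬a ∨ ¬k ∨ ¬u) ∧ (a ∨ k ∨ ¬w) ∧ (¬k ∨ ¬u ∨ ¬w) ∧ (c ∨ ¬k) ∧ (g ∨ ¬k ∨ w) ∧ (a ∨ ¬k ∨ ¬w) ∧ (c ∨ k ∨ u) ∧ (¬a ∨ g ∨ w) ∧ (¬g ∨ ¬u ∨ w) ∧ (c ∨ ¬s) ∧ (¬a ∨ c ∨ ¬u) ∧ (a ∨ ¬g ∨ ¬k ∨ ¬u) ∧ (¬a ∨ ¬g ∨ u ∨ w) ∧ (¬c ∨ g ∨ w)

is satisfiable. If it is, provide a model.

s = False, w = False, c = True, u = False, g = True, a = False, k = True

Set s = False.
Set w = False.
Try c = False:
  (a ∨ c) forces a = True.
  (c ∨ ¬u) forces u = False.
  (c ∨ g) forces g = True.
  clause (¬a ∨ ¬g ∨ w) is falsified — backtrack.
So c = True.
  then (¬c ∨ g ∨ w) forces g = True.
  then (¬a ∨ ¬g ∨ w) forces a = False.
  then (¬g ∨ ¬u ∨ w) forces u = False.
  then (a ∨ k ∨ s) forces k = True.
All clauses satisfied.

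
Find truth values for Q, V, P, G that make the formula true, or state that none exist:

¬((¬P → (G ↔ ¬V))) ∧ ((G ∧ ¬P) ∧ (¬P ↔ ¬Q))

Q = False, V = True, P = False, G = True

  ¬((¬P → (G ↔ ¬V))) = True
    ¬P → (G ↔ ¬V) = False
      ¬P = True
      G ↔ ¬V = False
        ¬V = False
  (G ∧ ¬P) ∧ (¬P ↔ ¬Q) = True
    G ∧ ¬P = True
      ¬P = True
    ¬P ↔ ¬Q = True
      ¬P = True
      ¬Q = True
Both conjuncts True, so the formula holds.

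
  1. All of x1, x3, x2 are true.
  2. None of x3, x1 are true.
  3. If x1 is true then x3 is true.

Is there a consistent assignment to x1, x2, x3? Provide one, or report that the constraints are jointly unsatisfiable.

Unsatisfiable — no assignment works.

Case x1 = True:
  Constraint (2) is violated (x1=T) — contradiction.
Case x1 = False:
  Constraint (1) is violated (x1=F) — contradiction.
Both cases fail — unsatisfiable.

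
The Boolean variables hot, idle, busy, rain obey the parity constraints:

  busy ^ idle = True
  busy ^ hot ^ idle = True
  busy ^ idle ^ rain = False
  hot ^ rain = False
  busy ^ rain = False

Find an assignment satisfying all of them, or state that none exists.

No satisfying assignment exists.

Adding constraints 2, 3, 4 mod 2: every variable appears an even number of times on the left, so the left side is 0.
But the right sides sum to 1 (mod 2). 0 ≠ 1 — the system is inconsistent.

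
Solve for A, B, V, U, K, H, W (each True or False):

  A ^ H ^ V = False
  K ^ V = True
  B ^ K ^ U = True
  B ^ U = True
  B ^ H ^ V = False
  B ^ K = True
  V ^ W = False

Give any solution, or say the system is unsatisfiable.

A = True; B = True; V = True; U = False; K = False; H = False; W = True

A ^ H ^ V = T ^ F ^ T = False ✓
K ^ V = F ^ T = True ✓
B ^ K ^ U = T ^ F ^ F = True ✓
B ^ U = T ^ F = True ✓
B ^ H ^ V = T ^ F ^ T = False ✓
B ^ K = T ^ F = True ✓
V ^ W = T ^ T = False ✓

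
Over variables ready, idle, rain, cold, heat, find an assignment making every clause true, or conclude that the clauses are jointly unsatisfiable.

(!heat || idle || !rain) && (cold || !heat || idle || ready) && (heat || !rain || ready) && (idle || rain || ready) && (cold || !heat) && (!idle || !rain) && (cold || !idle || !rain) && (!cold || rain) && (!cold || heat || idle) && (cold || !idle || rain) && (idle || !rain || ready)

ready = True, idle = False, rain = True, cold = False, heat = False

Set ready = True.
Try idle = True:
  (!idle || !rain) forces rain = False.
  (!cold || rain) forces cold = False.
  clause (cold || !idle || rain) is falsified — backtrack.
So idle = False.
Set rain = True.
  then (!heat || idle || !rain) forces heat = False.
  then (!cold || heat || idle) forces cold = False.
All clauses satisfied.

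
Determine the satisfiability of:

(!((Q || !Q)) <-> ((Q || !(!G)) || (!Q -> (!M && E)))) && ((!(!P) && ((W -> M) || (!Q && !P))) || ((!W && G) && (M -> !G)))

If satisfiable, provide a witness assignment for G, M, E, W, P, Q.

G: False, M: True, E: True, W: True, P: True, Q: False

  !((Q || !Q)) <-> ((Q || !(!G)) || (!Q -> (!M && E))) = True
    !((Q || !Q)) = False
      Q || !Q = True
        !Q = True
    (Q || !(!G)) || (!Q -> (!M && E)) = False
      Q || !(!G) = False
        !(!G) = False
          !G = True
      !Q -> (!M && E) = False
        !Q = True
        !M && E = False
          !M = False
  (!(!P) && ((W -> M) || (!Q && !P))) || ((!W && G) && (M -> !G)) = True
    !(!P) && ((W -> M) || (!Q && !P)) = True
      !(!P) = True
        !P = False
      (W -> M) || (!Q && !P) = True
        W -> M = True
        !Q && !P = False
          !Q = True
          !P = False
    (!W && G) && (M -> !G) = False
      !W && G = False
        !W = False
      M -> !G = True
        !G = True
Both conjuncts True, so the formula holds.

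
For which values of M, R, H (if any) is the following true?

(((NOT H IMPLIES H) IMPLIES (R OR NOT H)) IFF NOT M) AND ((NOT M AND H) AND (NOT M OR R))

M: False, R: True, H: True

  ((NOT H IMPLIES H) IMPLIES (R OR NOT H)) IFF NOT M = True
    (NOT H IMPLIES H) IMPLIES (R OR NOT H) = True
      NOT H IMPLIES H = True
        NOT H = False
      R OR NOT H = True
        NOT H = False
    NOT M = True
  (NOT M AND H) AND (NOT M OR R) = True
    NOT M AND H = True
      NOT M = True
    NOT M OR R = True
      NOT M = True
Both conjuncts True, so the formula holds.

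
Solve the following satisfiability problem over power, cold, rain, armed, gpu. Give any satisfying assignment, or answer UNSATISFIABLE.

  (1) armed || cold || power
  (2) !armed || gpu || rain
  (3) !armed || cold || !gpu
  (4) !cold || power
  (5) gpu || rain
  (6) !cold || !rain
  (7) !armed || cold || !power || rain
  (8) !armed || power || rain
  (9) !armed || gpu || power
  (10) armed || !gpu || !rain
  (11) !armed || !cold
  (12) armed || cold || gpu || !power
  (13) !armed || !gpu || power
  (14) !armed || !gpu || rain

Try power = False:
  (!cold || power) forces cold = False.
  (armed || cold || power) forces armed = True.
  (!armed || cold || !gpu) forces gpu = False.
  clause (!armed || gpu || power) is falsified — backtrack.
So power = True.
Set cold = True.
  then (!cold || !rain) forces rain = False.
  then (!armed || !cold) forces armed = False.
  then (gpu || rain) forces gpu = True.
All clauses satisfied.

power=T, cold=T, rain=F, armed=F, gpu=T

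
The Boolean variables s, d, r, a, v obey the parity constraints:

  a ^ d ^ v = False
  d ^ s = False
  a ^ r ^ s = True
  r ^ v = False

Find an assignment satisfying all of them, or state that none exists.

Adding constraints 1, 2, 3, 4 mod 2: every variable appears an even number of times on the left, so the left side is 0.
But the right sides sum to 1 (mod 2). 0 ≠ 1 — the system is inconsistent.

Unsatisfiable — no assignment works.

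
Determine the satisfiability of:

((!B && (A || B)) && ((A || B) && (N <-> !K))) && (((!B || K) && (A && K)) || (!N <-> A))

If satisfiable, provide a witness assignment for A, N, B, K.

A=T, N=F, B=F, K=T

  (!B && (A || B)) && ((A || B) && (N <-> !K)) = True
    !B && (A || B) = True
      !B = True
      A || B = True
    (A || B) && (N <-> !K) = True
      A || B = True
      N <-> !K = True
        !K = False
  ((!B || K) && (A && K)) || (!N <-> A) = True
    (!B || K) && (A && K) = True
      !B || K = True
        !B = True
      A && K = True
    !N <-> A = True
      !N = True
Both conjuncts True, so the formula holds.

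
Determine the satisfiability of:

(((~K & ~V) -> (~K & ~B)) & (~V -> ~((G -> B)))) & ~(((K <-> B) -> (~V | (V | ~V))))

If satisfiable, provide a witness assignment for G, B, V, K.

The conjunct ~(((K <-> B) -> (~V | (V | ~V)))) is unsatisfiable on its own:
  B=F, V=F, K=F: evaluates to False.
  B=F, V=F, K=T: evaluates to False.
  B=F, V=T, K=F: evaluates to False.
  B=F, V=T, K=T: evaluates to False.
  B=T, V=F, K=F: evaluates to False.
  B=T, V=F, K=T: evaluates to False.
  B=T, V=T, K=F: evaluates to False.
  B=T, V=T, K=T: evaluates to False.
So the whole conjunction is unsatisfiable.

The formula is unsatisfiable.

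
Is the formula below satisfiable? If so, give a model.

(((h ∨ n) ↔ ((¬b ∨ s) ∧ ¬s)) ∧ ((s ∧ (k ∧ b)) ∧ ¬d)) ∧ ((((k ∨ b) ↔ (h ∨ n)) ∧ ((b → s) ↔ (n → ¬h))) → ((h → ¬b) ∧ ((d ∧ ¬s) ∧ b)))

n=F; b=T; k=T; s=T; h=F; d=F

  ((h ∨ n) ↔ ((¬b ∨ s) ∧ ¬s)) ∧ ((s ∧ (k ∧ b)) ∧ ¬d) = True
    (h ∨ n) ↔ ((¬b ∨ s) ∧ ¬s) = True
      h ∨ n = False
      (¬b ∨ s) ∧ ¬s = False
        ¬b ∨ s = True
          ¬b = False
        ¬s = False
    (s ∧ (k ∧ b)) ∧ ¬d = True
      s ∧ (k ∧ b) = True
        k ∧ b = True
      ¬d = True
  (((k ∨ b) ↔ (h ∨ n)) ∧ ((b → s) ↔ (n → ¬h))) → ((h → ¬b) ∧ ((d ∧ ¬s) ∧ b)) = True
    ((k ∨ b) ↔ (h ∨ n)) ∧ ((b → s) ↔ (n → ¬h)) = False
      (k ∨ b) ↔ (h ∨ n) = False
        k ∨ b = True
        h ∨ n = False
      (b → s) ↔ (n → ¬h) = True
        b → s = True
        n → ¬h = True
          ¬h = True
    (h → ¬b) ∧ ((d ∧ ¬s) ∧ b) = False
      h → ¬b = True
        ¬b = False
      (d ∧ ¬s) ∧ b = False
        d ∧ ¬s = False
          ¬s = False
Both conjuncts True, so the formula holds.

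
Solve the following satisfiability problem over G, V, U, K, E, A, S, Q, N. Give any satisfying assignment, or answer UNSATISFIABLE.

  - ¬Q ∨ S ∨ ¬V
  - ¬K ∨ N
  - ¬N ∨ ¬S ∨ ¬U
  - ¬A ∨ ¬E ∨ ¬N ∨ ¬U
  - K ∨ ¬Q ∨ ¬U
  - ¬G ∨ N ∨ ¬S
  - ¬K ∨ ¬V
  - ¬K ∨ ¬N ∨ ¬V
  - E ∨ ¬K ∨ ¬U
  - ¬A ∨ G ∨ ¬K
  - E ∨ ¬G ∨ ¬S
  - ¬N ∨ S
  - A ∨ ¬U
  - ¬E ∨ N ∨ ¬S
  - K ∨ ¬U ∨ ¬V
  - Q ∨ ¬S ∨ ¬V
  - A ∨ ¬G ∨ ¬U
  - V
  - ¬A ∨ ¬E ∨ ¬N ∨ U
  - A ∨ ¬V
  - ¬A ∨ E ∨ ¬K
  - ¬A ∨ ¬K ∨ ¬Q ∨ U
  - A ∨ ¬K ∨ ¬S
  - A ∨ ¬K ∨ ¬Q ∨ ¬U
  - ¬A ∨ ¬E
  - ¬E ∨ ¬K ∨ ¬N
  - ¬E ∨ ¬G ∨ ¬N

G = False, V = True, U = False, K = False, E = False, A = True, S = True, Q = True, N = False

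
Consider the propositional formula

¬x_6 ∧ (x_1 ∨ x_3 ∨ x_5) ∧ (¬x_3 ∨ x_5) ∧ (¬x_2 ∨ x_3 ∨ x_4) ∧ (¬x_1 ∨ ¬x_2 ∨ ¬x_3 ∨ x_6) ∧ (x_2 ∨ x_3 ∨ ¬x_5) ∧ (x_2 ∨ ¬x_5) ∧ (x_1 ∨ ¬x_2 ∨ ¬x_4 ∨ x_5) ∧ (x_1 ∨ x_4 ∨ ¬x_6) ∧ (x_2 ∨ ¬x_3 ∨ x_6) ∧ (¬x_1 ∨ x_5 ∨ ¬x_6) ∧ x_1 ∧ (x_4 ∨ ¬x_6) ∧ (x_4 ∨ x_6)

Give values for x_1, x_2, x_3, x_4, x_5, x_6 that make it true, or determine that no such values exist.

x_1 = True, x_2 = True, x_3 = False, x_4 = True, x_5 = True, x_6 = False

Unit clause (¬x_6) forces x_6 = False.
Unit clause (x_1) forces x_1 = True.
In (x_4 ∨ x_6) only x_4 is left, so x_4 = True.
Set x_2 = True.
  then (¬x_1 ∨ ¬x_2 ∨ ¬x_3 ∨ x_6) forces x_3 = False.
Set x_5 = True.
All clauses satisfied.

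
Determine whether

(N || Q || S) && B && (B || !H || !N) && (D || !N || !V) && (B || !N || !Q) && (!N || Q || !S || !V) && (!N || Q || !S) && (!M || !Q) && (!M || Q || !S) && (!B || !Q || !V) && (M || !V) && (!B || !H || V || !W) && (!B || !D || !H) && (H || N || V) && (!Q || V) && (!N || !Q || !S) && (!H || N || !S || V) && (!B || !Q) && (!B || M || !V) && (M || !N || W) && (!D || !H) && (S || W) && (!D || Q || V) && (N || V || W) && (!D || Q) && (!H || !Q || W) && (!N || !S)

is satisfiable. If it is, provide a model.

V: False, N: True, S: False, B: True, W: True, M: False, H: False, Q: False, D: False

Unit clause (B) forces B = True.
In (!B || !Q) only !Q is left, so Q = False.
In (!D || Q) only !D is left, so D = False.
Try V = True:
  (D || !N || !V) forces N = False.
  (N || Q || S) forces S = True.
  (!M || Q || !S) forces M = False.
  clause (M || !V) is falsified — backtrack.
So V = False.
Set N = True.
  then (!N || Q || !S) forces S = False.
  then (S || W) forces W = True.
  then (!B || !H || V || !W) forces H = False.
Set M = False.
All clauses satisfied.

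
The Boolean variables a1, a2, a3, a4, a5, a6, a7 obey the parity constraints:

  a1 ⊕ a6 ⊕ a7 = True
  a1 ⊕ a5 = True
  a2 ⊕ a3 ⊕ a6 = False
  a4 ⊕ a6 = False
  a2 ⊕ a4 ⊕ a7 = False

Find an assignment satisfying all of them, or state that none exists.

a1: True, a2: False, a3: False, a4: False, a5: False, a6: False, a7: False

a1 ⊕ a6 ⊕ a7 = T ⊕ F ⊕ F = True ✓
a1 ⊕ a5 = T ⊕ F = True ✓
a2 ⊕ a3 ⊕ a6 = F ⊕ F ⊕ F = False ✓
a4 ⊕ a6 = F ⊕ F = False ✓
a2 ⊕ a4 ⊕ a7 = F ⊕ F ⊕ F = False ✓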